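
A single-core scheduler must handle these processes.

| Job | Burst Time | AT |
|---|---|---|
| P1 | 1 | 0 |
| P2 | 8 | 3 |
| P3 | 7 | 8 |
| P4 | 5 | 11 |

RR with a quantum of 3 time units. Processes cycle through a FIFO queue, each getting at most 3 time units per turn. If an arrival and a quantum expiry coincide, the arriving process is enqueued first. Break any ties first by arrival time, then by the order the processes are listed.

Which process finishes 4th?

P3

Gantt: | P1 0-1 | idle 1-3 | P2 3-9 | P3 9-12 | P2 12-14 | P4 14-17 | P3 17-20 | P4 20-22 | P3 22-23 |
Completion: P1=1  P2=14  P3=23  P4=22
Turnaround (C−A): P1=1  P2=11  P3=15  P4=11
Finish order: P1 → P2 → P4 → P3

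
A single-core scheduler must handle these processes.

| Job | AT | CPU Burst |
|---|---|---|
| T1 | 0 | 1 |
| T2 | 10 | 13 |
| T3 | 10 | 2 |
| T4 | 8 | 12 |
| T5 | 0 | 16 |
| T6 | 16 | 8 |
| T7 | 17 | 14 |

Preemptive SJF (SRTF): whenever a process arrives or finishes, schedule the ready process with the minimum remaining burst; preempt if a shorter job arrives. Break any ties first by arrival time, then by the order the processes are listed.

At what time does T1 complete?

Timeline: | T1 0-1 | T5 1-10 | T3 10-12 | T5 12-19 | T6 19-27 | T4 27-39 | T2 39-52 | T7 52-66 |
Completion: T1=1  T2=52  T3=12  T4=39  T5=19  T6=27  T7=66

1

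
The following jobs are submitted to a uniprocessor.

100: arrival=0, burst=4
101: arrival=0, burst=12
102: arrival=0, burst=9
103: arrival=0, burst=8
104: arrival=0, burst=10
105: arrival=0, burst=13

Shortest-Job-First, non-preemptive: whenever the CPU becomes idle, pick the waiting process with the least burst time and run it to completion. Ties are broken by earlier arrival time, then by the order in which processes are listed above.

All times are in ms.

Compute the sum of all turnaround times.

Schedule: | 100 0-4 | 103 4-12 | 102 12-21 | 104 21-31 | 101 31-43 | 105 43-56 |
Completion: 100=4  101=43  102=21  103=12  104=31  105=56
Turnaround = completion − arrival: 100=4, 101=43, 102=21, 103=12, 104=31, 105=56
Total turnaround = 4 + 43 + 21 + 12 + 31 + 56 = 167

167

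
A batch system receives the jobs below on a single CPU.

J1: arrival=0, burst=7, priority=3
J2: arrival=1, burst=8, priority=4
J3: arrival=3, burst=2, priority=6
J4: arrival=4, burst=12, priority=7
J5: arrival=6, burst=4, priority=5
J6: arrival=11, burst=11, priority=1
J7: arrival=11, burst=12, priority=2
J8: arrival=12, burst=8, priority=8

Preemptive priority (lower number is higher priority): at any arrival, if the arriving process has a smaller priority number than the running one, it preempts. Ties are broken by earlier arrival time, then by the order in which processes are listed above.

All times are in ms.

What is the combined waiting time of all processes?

195

Gantt: | J1 0-7 | J2 7-11 | J6 11-22 | J7 22-34 | J2 34-38 | J5 38-42 | J3 42-44 | J4 44-56 | J8 56-64 |
Completion: J1=7  J2=38  J3=44  J4=56  J5=42  J6=22  J7=34  J8=64
Turnaround (C−A): J1=7  J2=37  J3=41  J4=52  J5=36  J6=11  J7=23  J8=52
Waiting = turnaround − burst: J1=0, J2=29, J3=39, J4=40, J5=32, J6=0, J7=11, J8=44
Total waiting = 0 + 29 + 39 + 40 + 32 + 0 + 11 + 44 = 195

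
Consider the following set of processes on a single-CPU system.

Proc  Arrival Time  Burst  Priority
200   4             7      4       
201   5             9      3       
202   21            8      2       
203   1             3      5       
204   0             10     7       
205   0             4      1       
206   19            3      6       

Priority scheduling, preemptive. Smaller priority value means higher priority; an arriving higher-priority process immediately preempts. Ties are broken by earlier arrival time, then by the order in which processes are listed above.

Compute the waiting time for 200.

Timeline: | 205 0-4 | 200 4-5 | 201 5-14 | 200 14-20 | 203 20-21 | 202 21-29 | 203 29-31 | 206 31-34 | 204 34-44 |
Completion: 200=20  201=14  202=29  203=31  204=44  205=4  206=34
Turnaround (C−A): 200=16  201=9  202=8  203=30  204=44  205=4  206=15
Waiting(200) = turnaround − burst = 16 − 7 = 9

9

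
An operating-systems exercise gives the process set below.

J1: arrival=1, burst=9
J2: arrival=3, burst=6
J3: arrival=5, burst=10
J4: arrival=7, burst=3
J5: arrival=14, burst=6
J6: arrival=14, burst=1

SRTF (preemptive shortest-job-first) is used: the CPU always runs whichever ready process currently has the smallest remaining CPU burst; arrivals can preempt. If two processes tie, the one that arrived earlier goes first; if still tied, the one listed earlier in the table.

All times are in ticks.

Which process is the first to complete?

Timeline: | idle 0-1 | J1 1-3 | J2 3-9 | J4 9-12 | J1 12-14 | J6 14-15 | J1 15-20 | J5 20-26 | J3 26-36 |
Completion: J1=20  J2=9  J3=36  J4=12  J5=26  J6=15
Turnaround (C−A): J1=19  J2=6  J3=31  J4=5  J5=12  J6=1
Finish order: J2 → J4 → J6 → J1 → J5 → J3

J2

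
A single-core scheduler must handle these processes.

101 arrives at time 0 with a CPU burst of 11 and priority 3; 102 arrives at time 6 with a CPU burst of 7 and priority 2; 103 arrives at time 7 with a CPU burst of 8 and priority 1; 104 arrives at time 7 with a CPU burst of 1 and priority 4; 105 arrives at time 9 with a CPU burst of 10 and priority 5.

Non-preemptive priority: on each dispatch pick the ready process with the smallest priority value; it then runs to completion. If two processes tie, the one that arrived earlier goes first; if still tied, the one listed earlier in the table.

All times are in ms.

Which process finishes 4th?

Schedule: | 101 0-11 | 103 11-19 | 102 19-26 | 104 26-27 | 105 27-37 |
Completion: 101=11  102=26  103=19  104=27  105=37
Finish order: 101 → 103 → 102 → 104 → 105

104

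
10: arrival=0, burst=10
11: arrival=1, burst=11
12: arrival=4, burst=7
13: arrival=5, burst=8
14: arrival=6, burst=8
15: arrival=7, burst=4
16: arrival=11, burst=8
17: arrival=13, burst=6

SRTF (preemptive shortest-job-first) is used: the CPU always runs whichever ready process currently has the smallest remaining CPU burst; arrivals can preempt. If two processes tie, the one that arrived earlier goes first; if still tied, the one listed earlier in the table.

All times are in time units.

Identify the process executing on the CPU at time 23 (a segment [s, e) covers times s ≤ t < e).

12

Timeline: | 10 0-10 | 15 10-14 | 17 14-20 | 12 20-27 | 13 27-35 | 14 35-43 | 16 43-51 | 11 51-62 |
Completion: 10=10  11=62  12=27  13=35  14=43  15=14  16=51  17=20
Turnaround (C−A): 10=10  11=61  12=23  13=30  14=37  15=7  16=40  17=7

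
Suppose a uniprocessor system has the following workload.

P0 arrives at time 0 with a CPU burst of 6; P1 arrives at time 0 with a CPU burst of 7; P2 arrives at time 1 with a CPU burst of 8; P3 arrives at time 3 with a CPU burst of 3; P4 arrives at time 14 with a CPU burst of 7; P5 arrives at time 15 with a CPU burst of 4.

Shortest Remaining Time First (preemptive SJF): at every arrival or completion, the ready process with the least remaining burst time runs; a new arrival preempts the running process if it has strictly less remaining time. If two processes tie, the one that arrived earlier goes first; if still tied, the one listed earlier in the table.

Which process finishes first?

Gantt: | P0 0-6 | P3 6-9 | P1 9-16 | P5 16-20 | P4 20-27 | P2 27-35 |
Completion: P0=6  P1=16  P2=35  P3=9  P4=27  P5=20
Turnaround (C−A): P0=6  P1=16  P2=34  P3=6  P4=13  P5=5
Finish order: P0 → P3 → P1 → P5 → P4 → P2

P0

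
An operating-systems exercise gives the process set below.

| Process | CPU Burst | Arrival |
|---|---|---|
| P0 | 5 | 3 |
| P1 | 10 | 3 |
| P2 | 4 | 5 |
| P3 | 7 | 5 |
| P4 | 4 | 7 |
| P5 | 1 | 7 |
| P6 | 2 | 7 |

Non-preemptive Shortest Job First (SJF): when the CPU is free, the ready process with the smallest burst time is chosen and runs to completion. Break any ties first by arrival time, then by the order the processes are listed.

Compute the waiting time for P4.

8

Schedule: | idle 0-3 | P0 3-8 | P5 8-9 | P6 9-11 | P2 11-15 | P4 15-19 | P3 19-26 | P1 26-36 |
Completion: P0=8  P1=36  P2=15  P3=26  P4=19  P5=9  P6=11
Turnaround (C−A): P0=5  P1=33  P2=10  P3=21  P4=12  P5=2  P6=4
Waiting(P4) = turnaround − burst = 12 − 4 = 8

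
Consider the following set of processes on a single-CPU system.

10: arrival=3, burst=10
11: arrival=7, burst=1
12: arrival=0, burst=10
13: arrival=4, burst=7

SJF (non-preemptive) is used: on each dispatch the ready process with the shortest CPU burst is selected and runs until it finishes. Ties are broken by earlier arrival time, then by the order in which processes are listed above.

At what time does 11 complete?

11

Timeline: | 12 0-10 | 11 10-11 | 13 11-18 | 10 18-28 |
Completion: 10=28  11=11  12=10  13=18
Turnaround (C−A): 10=25  11=4  12=10  13=14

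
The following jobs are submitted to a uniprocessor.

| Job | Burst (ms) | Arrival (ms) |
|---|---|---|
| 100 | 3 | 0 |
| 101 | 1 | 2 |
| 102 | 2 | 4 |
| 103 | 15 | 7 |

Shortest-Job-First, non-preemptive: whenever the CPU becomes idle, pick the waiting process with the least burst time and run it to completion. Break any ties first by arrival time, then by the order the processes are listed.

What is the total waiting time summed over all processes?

Timeline: | 100 0-3 | 101 3-4 | 102 4-6 | idle 6-7 | 103 7-22 |
Completion: 100=3  101=4  102=6  103=22
Turnaround (C−A): 100=3  101=2  102=2  103=15
Waiting = turnaround − burst: 100=0, 101=1, 102=0, 103=0
Total waiting = 0 + 1 + 0 + 0 = 1

1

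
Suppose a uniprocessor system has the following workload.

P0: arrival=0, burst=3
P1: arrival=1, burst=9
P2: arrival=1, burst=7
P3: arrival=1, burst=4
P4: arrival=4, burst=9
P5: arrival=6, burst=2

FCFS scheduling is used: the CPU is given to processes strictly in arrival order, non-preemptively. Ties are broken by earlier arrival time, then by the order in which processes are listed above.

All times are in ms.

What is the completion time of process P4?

Timeline: | P0 0-3 | P1 3-12 | P2 12-19 | P3 19-23 | P4 23-32 | P5 32-34 |
Completion: P0=3  P1=12  P2=19  P3=23  P4=32  P5=34

32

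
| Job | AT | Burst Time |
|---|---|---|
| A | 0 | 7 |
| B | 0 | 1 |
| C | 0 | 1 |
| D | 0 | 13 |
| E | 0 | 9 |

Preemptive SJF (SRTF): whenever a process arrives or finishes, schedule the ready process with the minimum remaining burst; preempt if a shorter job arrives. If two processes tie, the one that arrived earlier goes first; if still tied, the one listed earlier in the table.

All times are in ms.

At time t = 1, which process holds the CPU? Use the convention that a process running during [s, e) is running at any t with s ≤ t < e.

Timeline: | B 0-1 | C 1-2 | A 2-9 | E 9-18 | D 18-31 |
Completion: A=9  B=1  C=2  D=31  E=18
Turnaround (C−A): A=9  B=1  C=2  D=31  E=18

C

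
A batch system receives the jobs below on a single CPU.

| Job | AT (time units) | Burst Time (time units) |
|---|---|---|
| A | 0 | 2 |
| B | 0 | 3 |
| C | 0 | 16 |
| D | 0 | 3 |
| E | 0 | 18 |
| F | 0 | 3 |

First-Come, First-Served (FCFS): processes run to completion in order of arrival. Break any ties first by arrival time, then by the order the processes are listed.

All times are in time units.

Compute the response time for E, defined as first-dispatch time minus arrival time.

Gantt: | A 0-2 | B 2-5 | C 5-21 | D 21-24 | E 24-42 | F 42-45 |
Completion: A=2  B=5  C=21  D=24  E=42  F=45
Response(E) = first start − arrival = 24 − 0 = 24

24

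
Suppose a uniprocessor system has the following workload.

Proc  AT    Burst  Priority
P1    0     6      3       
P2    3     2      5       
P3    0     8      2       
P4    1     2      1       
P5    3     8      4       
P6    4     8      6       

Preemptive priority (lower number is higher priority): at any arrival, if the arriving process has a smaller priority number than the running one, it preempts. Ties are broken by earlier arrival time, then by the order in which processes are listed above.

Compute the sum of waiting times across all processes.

68

Gantt: | P3 0-1 | P4 1-3 | P3 3-10 | P1 10-16 | P5 16-24 | P2 24-26 | P6 26-34 |
Completion: P1=16  P2=26  P3=10  P4=3  P5=24  P6=34
Turnaround (C−A): P1=16  P2=23  P3=10  P4=2  P5=21  P6=30
Waiting = turnaround − burst: P1=10, P2=21, P3=2, P4=0, P5=13, P6=22
Total waiting = 10 + 21 + 2 + 0 + 13 + 22 = 68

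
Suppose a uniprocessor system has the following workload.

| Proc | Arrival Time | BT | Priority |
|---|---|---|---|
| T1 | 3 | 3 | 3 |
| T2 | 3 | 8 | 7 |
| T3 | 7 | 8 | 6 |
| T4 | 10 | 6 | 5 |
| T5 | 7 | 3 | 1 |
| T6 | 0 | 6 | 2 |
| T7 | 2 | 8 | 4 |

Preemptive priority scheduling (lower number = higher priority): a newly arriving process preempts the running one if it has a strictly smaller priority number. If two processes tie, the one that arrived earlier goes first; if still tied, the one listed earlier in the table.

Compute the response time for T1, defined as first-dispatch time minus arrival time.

Gantt: | T6 0-6 | T1 6-7 | T5 7-10 | T1 10-12 | T7 12-20 | T4 20-26 | T3 26-34 | T2 34-42 |
Completion: T1=12  T2=42  T3=34  T4=26  T5=10  T6=6  T7=20
Turnaround (C−A): T1=9  T2=39  T3=27  T4=16  T5=3  T6=6  T7=18
Response(T1) = first start − arrival = 6 − 3 = 3

3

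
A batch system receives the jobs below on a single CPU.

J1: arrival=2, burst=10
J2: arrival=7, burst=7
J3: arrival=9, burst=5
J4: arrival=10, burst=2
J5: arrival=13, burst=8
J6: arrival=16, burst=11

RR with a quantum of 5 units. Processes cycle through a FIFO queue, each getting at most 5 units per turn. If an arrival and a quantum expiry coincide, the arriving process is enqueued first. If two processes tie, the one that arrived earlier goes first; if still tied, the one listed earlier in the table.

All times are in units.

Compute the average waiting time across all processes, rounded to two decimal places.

Schedule: | idle 0-2 | J1 2-7 | J2 7-12 | J1 12-17 | J3 17-22 | J4 22-24 | J2 24-26 | J5 26-31 | J6 31-36 | J5 36-39 | J6 39-45 |
Completion: J1=17  J2=26  J3=22  J4=24  J5=39  J6=45
Turnaround (C−A): J1=15  J2=19  J3=13  J4=14  J5=26  J6=29
Waiting times: J1=5, J2=12, J3=8, J4=12, J5=18, J6=18
Average waiting = (5+12+8+12+18+18) / 6 = 73/6 = 12.17

12.17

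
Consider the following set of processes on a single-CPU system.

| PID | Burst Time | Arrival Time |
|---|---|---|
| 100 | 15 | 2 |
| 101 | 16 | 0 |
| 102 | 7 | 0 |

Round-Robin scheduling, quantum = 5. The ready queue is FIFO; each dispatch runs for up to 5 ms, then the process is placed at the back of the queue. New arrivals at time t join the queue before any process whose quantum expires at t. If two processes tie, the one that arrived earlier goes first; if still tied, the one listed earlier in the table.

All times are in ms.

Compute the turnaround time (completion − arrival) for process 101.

38

Gantt: | 101 0-5 | 102 5-10 | 100 10-15 | 101 15-20 | 102 20-22 | 100 22-27 | 101 27-32 | 100 32-37 | 101 37-38 |
Completion: 100=37  101=38  102=22
Turnaround(101) = completion − arrival = 38 − 0 = 38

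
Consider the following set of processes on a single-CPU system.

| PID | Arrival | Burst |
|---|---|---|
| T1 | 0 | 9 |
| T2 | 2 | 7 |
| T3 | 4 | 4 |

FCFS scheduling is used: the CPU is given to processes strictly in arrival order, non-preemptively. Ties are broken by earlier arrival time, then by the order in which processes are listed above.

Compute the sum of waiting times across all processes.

19

Schedule: | T1 0-9 | T2 9-16 | T3 16-20 |
Completion: T1=9  T2=16  T3=20
Turnaround (C−A): T1=9  T2=14  T3=16
Waiting = turnaround − burst: T1=0, T2=7, T3=12
Total waiting = 0 + 7 + 12 = 19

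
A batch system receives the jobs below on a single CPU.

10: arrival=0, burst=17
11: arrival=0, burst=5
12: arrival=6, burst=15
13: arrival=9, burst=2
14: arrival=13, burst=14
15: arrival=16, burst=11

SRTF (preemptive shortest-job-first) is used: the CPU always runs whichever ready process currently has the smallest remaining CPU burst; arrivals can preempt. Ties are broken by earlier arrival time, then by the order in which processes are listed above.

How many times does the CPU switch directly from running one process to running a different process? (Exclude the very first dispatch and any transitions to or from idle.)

Timeline: | 11 0-5 | 10 5-6 | 12 6-9 | 13 9-11 | 12 11-23 | 15 23-34 | 14 34-48 | 10 48-64 |
Completion: 10=64  11=5  12=23  13=11  14=48  15=34

7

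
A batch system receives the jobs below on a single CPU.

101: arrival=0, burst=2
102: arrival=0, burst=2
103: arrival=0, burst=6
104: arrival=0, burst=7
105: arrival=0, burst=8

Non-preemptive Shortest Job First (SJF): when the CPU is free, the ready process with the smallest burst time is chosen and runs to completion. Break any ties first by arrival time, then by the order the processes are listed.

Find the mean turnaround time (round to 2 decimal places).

11.60

Timeline: | 101 0-2 | 102 2-4 | 103 4-10 | 104 10-17 | 105 17-25 |
Completion: 101=2  102=4  103=10  104=17  105=25
Turnaround times: 101=2, 102=4, 103=10, 104=17, 105=25
Average turnaround = (2+4+10+17+25) / 5 = 58/5 = 11.60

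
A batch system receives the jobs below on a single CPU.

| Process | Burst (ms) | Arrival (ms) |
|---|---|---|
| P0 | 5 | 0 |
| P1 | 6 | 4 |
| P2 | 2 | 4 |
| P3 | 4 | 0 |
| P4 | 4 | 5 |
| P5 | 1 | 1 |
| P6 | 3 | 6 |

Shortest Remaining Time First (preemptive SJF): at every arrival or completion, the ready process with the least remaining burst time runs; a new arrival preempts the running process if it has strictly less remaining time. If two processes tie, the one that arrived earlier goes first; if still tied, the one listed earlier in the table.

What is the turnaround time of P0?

19

Timeline: | P3 0-1 | P5 1-2 | P3 2-5 | P2 5-7 | P6 7-10 | P4 10-14 | P0 14-19 | P1 19-25 |
Completion: P0=19  P1=25  P2=7  P3=5  P4=14  P5=2  P6=10
Turnaround(P0) = completion − arrival = 19 − 0 = 19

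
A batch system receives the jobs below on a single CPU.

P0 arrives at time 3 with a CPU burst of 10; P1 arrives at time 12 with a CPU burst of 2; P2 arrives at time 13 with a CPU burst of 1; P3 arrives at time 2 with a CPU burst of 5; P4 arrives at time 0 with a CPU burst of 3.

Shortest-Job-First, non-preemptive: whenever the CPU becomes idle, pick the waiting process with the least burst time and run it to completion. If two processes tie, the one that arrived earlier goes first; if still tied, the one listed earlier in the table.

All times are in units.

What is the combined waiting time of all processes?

18

Schedule: | P4 0-3 | P3 3-8 | P0 8-18 | P2 18-19 | P1 19-21 |
Completion: P0=18  P1=21  P2=19  P3=8  P4=3
Turnaround (C−A): P0=15  P1=9  P2=6  P3=6  P4=3
Waiting = turnaround − burst: P0=5, P1=7, P2=5, P3=1, P4=0
Total waiting = 5 + 7 + 5 + 1 + 0 = 18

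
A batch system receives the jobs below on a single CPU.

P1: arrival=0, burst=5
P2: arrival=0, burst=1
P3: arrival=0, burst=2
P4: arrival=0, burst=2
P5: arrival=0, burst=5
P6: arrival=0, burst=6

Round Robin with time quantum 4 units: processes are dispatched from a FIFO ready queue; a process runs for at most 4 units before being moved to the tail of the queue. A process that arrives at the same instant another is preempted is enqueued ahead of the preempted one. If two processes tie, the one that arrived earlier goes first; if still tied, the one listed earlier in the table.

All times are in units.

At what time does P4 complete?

Timeline: | P1 0-4 | P2 4-5 | P3 5-7 | P4 7-9 | P5 9-13 | P6 13-17 | P1 17-18 | P5 18-19 | P6 19-21 |
Completion: P1=18  P2=5  P3=7  P4=9  P5=19  P6=21

9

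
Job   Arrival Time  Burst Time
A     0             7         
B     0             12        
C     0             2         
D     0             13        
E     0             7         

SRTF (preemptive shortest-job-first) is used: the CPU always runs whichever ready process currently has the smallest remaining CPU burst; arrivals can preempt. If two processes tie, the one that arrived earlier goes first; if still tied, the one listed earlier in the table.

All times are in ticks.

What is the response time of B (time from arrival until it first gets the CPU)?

Gantt: | C 0-2 | A 2-9 | E 9-16 | B 16-28 | D 28-41 |
Completion: A=9  B=28  C=2  D=41  E=16
Turnaround (C−A): A=9  B=28  C=2  D=41  E=16
Response(B) = first start − arrival = 16 − 0 = 16

16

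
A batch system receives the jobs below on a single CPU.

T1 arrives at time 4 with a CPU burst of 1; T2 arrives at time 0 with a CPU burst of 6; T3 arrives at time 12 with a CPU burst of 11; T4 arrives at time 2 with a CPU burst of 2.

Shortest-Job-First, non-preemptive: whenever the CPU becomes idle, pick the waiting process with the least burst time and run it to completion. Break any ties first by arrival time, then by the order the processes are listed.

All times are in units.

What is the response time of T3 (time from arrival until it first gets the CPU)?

0

Gantt: | T2 0-6 | T1 6-7 | T4 7-9 | idle 9-12 | T3 12-23 |
Completion: T1=7  T2=6  T3=23  T4=9
Turnaround (C−A): T1=3  T2=6  T3=11  T4=7
Response(T3) = first start − arrival = 12 − 12 = 0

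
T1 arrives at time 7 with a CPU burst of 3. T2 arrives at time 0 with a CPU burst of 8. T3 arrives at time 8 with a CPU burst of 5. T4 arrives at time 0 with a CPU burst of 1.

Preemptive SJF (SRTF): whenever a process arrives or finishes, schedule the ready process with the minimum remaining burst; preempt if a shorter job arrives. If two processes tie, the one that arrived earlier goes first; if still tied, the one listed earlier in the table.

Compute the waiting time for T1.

2

Schedule: | T4 0-1 | T2 1-9 | T1 9-12 | T3 12-17 |
Completion: T1=12  T2=9  T3=17  T4=1
Turnaround (C−A): T1=5  T2=9  T3=9  T4=1
Waiting(T1) = turnaround − burst = 5 − 3 = 2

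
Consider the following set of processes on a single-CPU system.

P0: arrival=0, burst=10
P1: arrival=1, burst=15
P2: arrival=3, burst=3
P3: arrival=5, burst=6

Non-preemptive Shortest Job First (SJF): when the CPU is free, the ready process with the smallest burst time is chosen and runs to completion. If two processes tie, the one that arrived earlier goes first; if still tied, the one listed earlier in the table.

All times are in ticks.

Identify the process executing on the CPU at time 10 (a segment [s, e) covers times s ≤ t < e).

P2

Schedule: | P0 0-10 | P2 10-13 | P3 13-19 | P1 19-34 |
Completion: P0=10  P1=34  P2=13  P3=19
Turnaround (C−A): P0=10  P1=33  P2=10  P3=14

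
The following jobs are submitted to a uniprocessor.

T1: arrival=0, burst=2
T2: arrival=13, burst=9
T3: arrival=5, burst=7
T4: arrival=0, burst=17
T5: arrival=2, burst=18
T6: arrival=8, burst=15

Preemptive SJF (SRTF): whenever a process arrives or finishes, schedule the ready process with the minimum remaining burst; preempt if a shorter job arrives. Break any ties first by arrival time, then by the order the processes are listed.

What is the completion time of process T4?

Timeline: | T1 0-2 | T4 2-5 | T3 5-12 | T4 12-13 | T2 13-22 | T4 22-35 | T6 35-50 | T5 50-68 |
Completion: T1=2  T2=22  T3=12  T4=35  T5=68  T6=50
Turnaround (C−A): T1=2  T2=9  T3=7  T4=35  T5=66  T6=42

35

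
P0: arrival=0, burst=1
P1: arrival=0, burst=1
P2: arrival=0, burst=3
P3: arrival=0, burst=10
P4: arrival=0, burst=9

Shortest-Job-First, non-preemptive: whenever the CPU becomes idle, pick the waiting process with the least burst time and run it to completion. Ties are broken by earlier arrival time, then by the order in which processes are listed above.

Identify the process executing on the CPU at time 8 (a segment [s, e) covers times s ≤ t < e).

Timeline: | P0 0-1 | P1 1-2 | P2 2-5 | P4 5-14 | P3 14-24 |
Completion: P0=1  P1=2  P2=5  P3=24  P4=14
Turnaround (C−A): P0=1  P1=2  P2=5  P3=24  P4=14

P4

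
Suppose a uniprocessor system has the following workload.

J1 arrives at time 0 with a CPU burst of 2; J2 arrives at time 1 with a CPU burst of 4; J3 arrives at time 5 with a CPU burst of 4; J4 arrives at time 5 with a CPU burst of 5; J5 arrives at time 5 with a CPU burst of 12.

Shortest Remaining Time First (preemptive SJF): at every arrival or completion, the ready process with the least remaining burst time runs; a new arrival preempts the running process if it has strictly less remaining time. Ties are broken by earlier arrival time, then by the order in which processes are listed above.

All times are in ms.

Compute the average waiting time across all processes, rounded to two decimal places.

3.40

Gantt: | J1 0-2 | J2 2-6 | J3 6-10 | J4 10-15 | J5 15-27 |
Completion: J1=2  J2=6  J3=10  J4=15  J5=27
Waiting times: J1=0, J2=1, J3=1, J4=5, J5=10
Average waiting = (0+1+1+5+10) / 5 = 17/5 = 3.40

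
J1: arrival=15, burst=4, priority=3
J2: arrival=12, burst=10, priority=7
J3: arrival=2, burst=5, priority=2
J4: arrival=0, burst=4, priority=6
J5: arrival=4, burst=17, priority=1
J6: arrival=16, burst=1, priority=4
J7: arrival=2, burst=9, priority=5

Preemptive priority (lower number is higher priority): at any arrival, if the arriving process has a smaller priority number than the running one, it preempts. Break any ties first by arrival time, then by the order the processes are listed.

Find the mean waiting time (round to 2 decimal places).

Schedule: | J4 0-2 | J3 2-4 | J5 4-21 | J3 21-24 | J1 24-28 | J6 28-29 | J7 29-38 | J4 38-40 | J2 40-50 |
Completion: J1=28  J2=50  J3=24  J4=40  J5=21  J6=29  J7=38
Turnaround (C−A): J1=13  J2=38  J3=22  J4=40  J5=17  J6=13  J7=36
Waiting times: J1=9, J2=28, J3=17, J4=36, J5=0, J6=12, J7=27
Average waiting = (9+28+17+36+0+12+27) / 7 = 129/7 = 18.43

18.43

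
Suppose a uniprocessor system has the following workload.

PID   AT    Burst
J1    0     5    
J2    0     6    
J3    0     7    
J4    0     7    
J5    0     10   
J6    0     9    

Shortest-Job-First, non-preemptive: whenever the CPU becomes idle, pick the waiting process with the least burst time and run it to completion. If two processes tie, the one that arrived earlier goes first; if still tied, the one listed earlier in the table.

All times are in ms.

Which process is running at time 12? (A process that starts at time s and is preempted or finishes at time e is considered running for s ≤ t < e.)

J3

Schedule: | J1 0-5 | J2 5-11 | J3 11-18 | J4 18-25 | J6 25-34 | J5 34-44 |
Completion: J1=5  J2=11  J3=18  J4=25  J5=44  J6=34
Turnaround (C−A): J1=5  J2=11  J3=18  J4=25  J5=44  J6=34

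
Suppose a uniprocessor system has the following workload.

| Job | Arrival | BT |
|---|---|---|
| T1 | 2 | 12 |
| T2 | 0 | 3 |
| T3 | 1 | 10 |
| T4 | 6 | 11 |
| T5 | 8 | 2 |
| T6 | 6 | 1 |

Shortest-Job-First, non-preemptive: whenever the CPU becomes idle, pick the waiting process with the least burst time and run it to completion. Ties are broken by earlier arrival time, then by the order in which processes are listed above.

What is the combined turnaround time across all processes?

Gantt: | T2 0-3 | T3 3-13 | T6 13-14 | T5 14-16 | T4 16-27 | T1 27-39 |
Completion: T1=39  T2=3  T3=13  T4=27  T5=16  T6=14
Turnaround = completion − arrival: T1=37, T2=3, T3=12, T4=21, T5=8, T6=8
Total turnaround = 37 + 3 + 12 + 21 + 8 + 8 = 89

89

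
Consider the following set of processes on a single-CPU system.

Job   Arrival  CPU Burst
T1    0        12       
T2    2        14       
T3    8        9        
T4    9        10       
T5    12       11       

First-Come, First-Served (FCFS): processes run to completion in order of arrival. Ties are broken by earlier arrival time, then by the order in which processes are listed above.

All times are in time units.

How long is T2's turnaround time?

24

Schedule: | T1 0-12 | T2 12-26 | T3 26-35 | T4 35-45 | T5 45-56 |
Completion: T1=12  T2=26  T3=35  T4=45  T5=56
Turnaround(T2) = completion − arrival = 26 − 2 = 24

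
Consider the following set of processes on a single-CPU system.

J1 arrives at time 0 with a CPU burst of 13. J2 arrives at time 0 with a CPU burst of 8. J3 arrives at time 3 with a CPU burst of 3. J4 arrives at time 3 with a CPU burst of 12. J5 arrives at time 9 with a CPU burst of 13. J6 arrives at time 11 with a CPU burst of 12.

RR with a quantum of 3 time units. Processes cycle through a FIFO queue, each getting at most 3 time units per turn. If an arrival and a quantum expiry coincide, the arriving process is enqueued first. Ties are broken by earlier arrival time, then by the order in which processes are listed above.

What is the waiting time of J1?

41

Schedule: | J1 0-3 | J2 3-6 | J3 6-9 | J4 9-12 | J1 12-15 | J2 15-18 | J5 18-21 | J6 21-24 | J4 24-27 | J1 27-30 | J2 30-32 | J5 32-35 | J6 35-38 | J4 38-41 | J1 41-44 | J5 44-47 | J6 47-50 | J4 50-53 | J1 53-54 | J5 54-57 | J6 57-60 | J5 60-61 |
Completion: J1=54  J2=32  J3=9  J4=53  J5=61  J6=60
Turnaround (C−A): J1=54  J2=32  J3=6  J4=50  J5=52  J6=49
Waiting(J1) = turnaround − burst = 54 − 13 = 41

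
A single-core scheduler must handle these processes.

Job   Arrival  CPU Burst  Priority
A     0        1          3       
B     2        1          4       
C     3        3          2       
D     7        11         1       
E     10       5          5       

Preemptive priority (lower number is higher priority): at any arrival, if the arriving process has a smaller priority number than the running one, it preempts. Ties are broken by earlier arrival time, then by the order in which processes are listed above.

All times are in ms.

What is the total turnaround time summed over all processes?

29

Schedule: | A 0-1 | idle 1-2 | B 2-3 | C 3-6 | idle 6-7 | D 7-18 | E 18-23 |
Completion: A=1  B=3  C=6  D=18  E=23
Turnaround (C−A): A=1  B=1  C=3  D=11  E=13
Turnaround = completion − arrival: A=1, B=1, C=3, D=11, E=13
Total turnaround = 1 + 1 + 3 + 11 + 13 = 29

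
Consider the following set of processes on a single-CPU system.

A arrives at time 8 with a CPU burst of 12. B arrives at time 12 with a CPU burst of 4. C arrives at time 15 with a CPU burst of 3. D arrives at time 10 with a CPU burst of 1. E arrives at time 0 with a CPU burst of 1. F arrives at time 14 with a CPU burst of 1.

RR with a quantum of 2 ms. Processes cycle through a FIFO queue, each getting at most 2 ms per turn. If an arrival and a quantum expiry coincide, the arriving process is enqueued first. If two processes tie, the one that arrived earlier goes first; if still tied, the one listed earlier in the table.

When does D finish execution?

11

Schedule: | E 0-1 | idle 1-8 | A 8-10 | D 10-11 | A 11-13 | B 13-15 | A 15-17 | F 17-18 | C 18-20 | B 20-22 | A 22-24 | C 24-25 | A 25-29 |
Completion: A=29  B=22  C=25  D=11  E=1  F=18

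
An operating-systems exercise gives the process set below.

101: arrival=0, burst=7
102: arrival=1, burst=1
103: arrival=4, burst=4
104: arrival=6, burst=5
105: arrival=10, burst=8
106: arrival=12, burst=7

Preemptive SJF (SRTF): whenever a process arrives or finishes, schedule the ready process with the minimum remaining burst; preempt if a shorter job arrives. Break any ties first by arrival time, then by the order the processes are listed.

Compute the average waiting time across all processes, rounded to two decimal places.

Schedule: | 101 0-1 | 102 1-2 | 101 2-8 | 103 8-12 | 104 12-17 | 106 17-24 | 105 24-32 |
Completion: 101=8  102=2  103=12  104=17  105=32  106=24
Waiting times: 101=1, 102=0, 103=4, 104=6, 105=14, 106=5
Average waiting = (1+0+4+6+14+5) / 6 = 30/6 = 5.00

5.00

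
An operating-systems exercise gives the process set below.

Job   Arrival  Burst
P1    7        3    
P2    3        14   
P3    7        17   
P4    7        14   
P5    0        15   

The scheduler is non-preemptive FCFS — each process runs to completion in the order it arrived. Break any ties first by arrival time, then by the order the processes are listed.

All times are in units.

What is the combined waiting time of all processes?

Schedule: | P5 0-15 | P2 15-29 | P1 29-32 | P3 32-49 | P4 49-63 |
Completion: P1=32  P2=29  P3=49  P4=63  P5=15
Turnaround (C−A): P1=25  P2=26  P3=42  P4=56  P5=15
Waiting = turnaround − burst: P1=22, P2=12, P3=25, P4=42, P5=0
Total waiting = 22 + 12 + 25 + 42 + 0 = 101

101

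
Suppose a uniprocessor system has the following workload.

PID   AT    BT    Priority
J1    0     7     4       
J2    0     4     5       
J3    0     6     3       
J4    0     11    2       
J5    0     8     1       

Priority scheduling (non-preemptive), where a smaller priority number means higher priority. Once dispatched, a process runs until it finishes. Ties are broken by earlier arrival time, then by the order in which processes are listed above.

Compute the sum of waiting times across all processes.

84

Gantt: | J5 0-8 | J4 8-19 | J3 19-25 | J1 25-32 | J2 32-36 |
Completion: J1=32  J2=36  J3=25  J4=19  J5=8
Turnaround (C−A): J1=32  J2=36  J3=25  J4=19  J5=8
Waiting = turnaround − burst: J1=25, J2=32, J3=19, J4=8, J5=0
Total waiting = 25 + 32 + 19 + 8 + 0 = 84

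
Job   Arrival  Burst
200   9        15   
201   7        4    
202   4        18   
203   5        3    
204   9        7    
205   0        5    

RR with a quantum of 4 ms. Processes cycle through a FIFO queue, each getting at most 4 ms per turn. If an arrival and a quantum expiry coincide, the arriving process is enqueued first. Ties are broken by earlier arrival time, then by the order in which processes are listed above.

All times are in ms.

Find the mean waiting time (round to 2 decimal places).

Schedule: | 205 0-4 | 202 4-8 | 205 8-9 | 203 9-12 | 201 12-16 | 202 16-20 | 200 20-24 | 204 24-28 | 202 28-32 | 200 32-36 | 204 36-39 | 202 39-43 | 200 43-47 | 202 47-49 | 200 49-52 |
Completion: 200=52  201=16  202=49  203=12  204=39  205=9
Turnaround (C−A): 200=43  201=9  202=45  203=7  204=30  205=9
Waiting times: 200=28, 201=5, 202=27, 203=4, 204=23, 205=4
Average waiting = (28+5+27+4+23+4) / 6 = 91/6 = 15.17

15.17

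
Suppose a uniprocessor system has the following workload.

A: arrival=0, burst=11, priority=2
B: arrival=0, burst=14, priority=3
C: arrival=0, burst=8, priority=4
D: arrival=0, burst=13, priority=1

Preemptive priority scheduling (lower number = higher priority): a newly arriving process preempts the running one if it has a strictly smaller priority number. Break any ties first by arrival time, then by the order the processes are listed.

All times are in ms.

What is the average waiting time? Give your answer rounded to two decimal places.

18.75

Schedule: | D 0-13 | A 13-24 | B 24-38 | C 38-46 |
Completion: A=24  B=38  C=46  D=13
Turnaround (C−A): A=24  B=38  C=46  D=13
Waiting times: A=13, B=24, C=38, D=0
Average waiting = (13+24+38+0) / 4 = 75/4 = 18.75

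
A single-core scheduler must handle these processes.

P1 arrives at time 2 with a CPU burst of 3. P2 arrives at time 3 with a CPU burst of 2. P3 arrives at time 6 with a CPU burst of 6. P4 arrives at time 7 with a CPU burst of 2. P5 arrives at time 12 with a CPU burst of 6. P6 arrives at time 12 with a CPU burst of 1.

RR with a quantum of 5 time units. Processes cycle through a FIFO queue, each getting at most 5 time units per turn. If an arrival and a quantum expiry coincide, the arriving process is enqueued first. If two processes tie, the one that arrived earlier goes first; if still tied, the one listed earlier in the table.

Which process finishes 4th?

P6

Schedule: | idle 0-2 | P1 2-5 | P2 5-7 | P3 7-12 | P4 12-14 | P5 14-19 | P6 19-20 | P3 20-21 | P5 21-22 |
Completion: P1=5  P2=7  P3=21  P4=14  P5=22  P6=20
Turnaround (C−A): P1=3  P2=4  P3=15  P4=7  P5=10  P6=8
Finish order: P1 → P2 → P4 → P6 → P3 → P5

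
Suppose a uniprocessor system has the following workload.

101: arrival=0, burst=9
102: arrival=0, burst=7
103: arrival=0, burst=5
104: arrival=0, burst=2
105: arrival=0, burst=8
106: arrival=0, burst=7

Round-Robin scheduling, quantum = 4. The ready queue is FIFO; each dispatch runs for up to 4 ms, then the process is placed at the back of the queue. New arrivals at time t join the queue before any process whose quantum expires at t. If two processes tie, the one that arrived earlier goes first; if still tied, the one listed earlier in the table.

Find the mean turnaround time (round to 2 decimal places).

30.33

Timeline: | 101 0-4 | 102 4-8 | 103 8-12 | 104 12-14 | 105 14-18 | 106 18-22 | 101 22-26 | 102 26-29 | 103 29-30 | 105 30-34 | 106 34-37 | 101 37-38 |
Completion: 101=38  102=29  103=30  104=14  105=34  106=37
Turnaround (C−A): 101=38  102=29  103=30  104=14  105=34  106=37
Turnaround times: 101=38, 102=29, 103=30, 104=14, 105=34, 106=37
Average turnaround = (38+29+30+14+34+37) / 6 = 182/6 = 30.33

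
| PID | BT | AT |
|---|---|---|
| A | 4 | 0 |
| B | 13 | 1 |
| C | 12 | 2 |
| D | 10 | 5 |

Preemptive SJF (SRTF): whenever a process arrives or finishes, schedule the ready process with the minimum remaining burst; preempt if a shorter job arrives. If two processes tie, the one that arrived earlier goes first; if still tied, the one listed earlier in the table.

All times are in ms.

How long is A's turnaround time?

4

Gantt: | A 0-4 | C 4-5 | D 5-15 | C 15-26 | B 26-39 |
Completion: A=4  B=39  C=26  D=15
Turnaround (C−A): A=4  B=38  C=24  D=10
Turnaround(A) = completion − arrival = 4 − 0 = 4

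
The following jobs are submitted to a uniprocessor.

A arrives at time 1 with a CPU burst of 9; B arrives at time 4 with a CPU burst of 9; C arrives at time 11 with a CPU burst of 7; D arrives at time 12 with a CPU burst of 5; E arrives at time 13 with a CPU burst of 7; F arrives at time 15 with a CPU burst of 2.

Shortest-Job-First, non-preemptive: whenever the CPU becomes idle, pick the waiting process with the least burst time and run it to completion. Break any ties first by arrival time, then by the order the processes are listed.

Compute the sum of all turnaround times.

93

Gantt: | idle 0-1 | A 1-10 | B 10-19 | F 19-21 | D 21-26 | C 26-33 | E 33-40 |
Completion: A=10  B=19  C=33  D=26  E=40  F=21
Turnaround = completion − arrival: A=9, B=15, C=22, D=14, E=27, F=6
Total turnaround = 9 + 15 + 22 + 14 + 27 + 6 = 93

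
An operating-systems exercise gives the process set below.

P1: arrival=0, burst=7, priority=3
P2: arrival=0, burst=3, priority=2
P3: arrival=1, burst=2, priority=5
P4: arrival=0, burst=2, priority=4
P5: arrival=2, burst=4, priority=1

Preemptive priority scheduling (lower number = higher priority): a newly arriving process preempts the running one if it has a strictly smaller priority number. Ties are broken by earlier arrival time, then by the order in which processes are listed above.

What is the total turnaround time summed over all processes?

Gantt: | P2 0-2 | P5 2-6 | P2 6-7 | P1 7-14 | P4 14-16 | P3 16-18 |
Completion: P1=14  P2=7  P3=18  P4=16  P5=6
Turnaround (C−A): P1=14  P2=7  P3=17  P4=16  P5=4
Turnaround = completion − arrival: P1=14, P2=7, P3=17, P4=16, P5=4
Total turnaround = 14 + 7 + 17 + 16 + 4 = 58

58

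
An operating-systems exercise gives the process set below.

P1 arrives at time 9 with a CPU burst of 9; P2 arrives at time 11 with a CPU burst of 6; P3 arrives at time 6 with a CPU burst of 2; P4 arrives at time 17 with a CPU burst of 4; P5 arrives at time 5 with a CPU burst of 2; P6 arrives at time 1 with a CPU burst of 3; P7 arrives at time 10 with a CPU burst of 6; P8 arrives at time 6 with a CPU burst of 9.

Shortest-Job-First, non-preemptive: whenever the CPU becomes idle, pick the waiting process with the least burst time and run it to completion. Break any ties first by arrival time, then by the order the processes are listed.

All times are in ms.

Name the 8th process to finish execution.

Gantt: | idle 0-1 | P6 1-4 | idle 4-5 | P5 5-7 | P3 7-9 | P8 9-18 | P4 18-22 | P7 22-28 | P2 28-34 | P1 34-43 |
Completion: P1=43  P2=34  P3=9  P4=22  P5=7  P6=4  P7=28  P8=18
Turnaround (C−A): P1=34  P2=23  P3=3  P4=5  P5=2  P6=3  P7=18  P8=12
Finish order: P6 → P5 → P3 → P8 → P4 → P7 → P2 → P1

P1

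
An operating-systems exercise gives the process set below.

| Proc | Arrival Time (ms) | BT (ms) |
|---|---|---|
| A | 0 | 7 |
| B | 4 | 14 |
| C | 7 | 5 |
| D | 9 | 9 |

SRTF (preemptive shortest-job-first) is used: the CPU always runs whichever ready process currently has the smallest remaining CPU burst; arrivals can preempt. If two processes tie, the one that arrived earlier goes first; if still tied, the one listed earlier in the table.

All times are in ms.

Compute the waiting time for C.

0

Timeline: | A 0-7 | C 7-12 | D 12-21 | B 21-35 |
Completion: A=7  B=35  C=12  D=21
Waiting(C) = turnaround − burst = 5 − 5 = 0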